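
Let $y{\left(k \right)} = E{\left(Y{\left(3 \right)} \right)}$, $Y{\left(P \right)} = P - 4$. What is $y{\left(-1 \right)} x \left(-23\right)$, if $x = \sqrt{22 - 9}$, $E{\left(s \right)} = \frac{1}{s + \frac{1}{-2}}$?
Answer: $\frac{46 \sqrt{13}}{3} \approx 55.285$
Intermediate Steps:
$Y{\left(P \right)} = -4 + P$
$E{\left(s \right)} = \frac{1}{- \frac{1}{2} + s}$ ($E{\left(s \right)} = \frac{1}{s - \frac{1}{2}} = \frac{1}{- \frac{1}{2} + s}$)
$x = \sqrt{13} \approx 3.6056$
$y{\left(k \right)} = - \frac{2}{3}$ ($y{\left(k \right)} = \frac{2}{-1 + 2 \left(-4 + 3\right)} = \frac{2}{-1 + 2 \left(-1\right)} = \frac{2}{-1 - 2} = \frac{2}{-3} = 2 \left(- \frac{1}{3}\right) = - \frac{2}{3}$)
$y{\left(-1 \right)} x \left(-23\right) = - \frac{2 \sqrt{13}}{3} \left(-23\right) = \frac{46 \sqrt{13}}{3}$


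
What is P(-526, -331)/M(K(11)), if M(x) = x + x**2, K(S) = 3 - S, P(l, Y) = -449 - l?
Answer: 11/8 ≈ 1.3750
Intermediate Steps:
P(-526, -331)/M(K(11)) = (-449 - 1*(-526))/(((3 - 1*11)*(1 + (3 - 1*11)))) = (-449 + 526)/(((3 - 11)*(1 + (3 - 11)))) = 77/((-8*(1 - 8))) = 77/((-8*(-7))) = 77/56 = 77*(1/56) = 11/8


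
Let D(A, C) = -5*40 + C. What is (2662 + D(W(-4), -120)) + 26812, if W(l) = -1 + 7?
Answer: 29154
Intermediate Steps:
W(l) = 6
D(A, C) = -200 + C
(2662 + D(W(-4), -120)) + 26812 = (2662 + (-200 - 120)) + 26812 = (2662 - 320) + 26812 = 2342 + 26812 = 29154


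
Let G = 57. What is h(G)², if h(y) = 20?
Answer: 400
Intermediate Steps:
h(G)² = 20² = 400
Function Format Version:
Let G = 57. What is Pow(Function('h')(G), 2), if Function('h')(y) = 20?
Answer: 400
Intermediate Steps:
Pow(Function('h')(G), 2) = Pow(20, 2) = 400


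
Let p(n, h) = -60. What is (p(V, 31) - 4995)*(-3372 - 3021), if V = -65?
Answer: 32316615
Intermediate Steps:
(p(V, 31) - 4995)*(-3372 - 3021) = (-60 - 4995)*(-3372 - 3021) = -5055*(-6393) = 32316615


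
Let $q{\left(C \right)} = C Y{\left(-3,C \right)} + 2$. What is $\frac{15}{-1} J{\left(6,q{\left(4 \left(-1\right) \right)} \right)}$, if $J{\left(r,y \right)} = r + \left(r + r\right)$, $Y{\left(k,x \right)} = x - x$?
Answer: $-270$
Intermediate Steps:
$Y{\left(k,x \right)} = 0$
$q{\left(C \right)} = 2$ ($q{\left(C \right)} = C 0 + 2 = 0 + 2 = 2$)
$J{\left(r,y \right)} = 3 r$ ($J{\left(r,y \right)} = r + 2 r = 3 r$)
$\frac{15}{-1} J{\left(6,q{\left(4 \left(-1\right) \right)} \right)} = \frac{15}{-1} \cdot 3 \cdot 6 = 15 \left(-1\right) 18 = \left(-15\right) 18 = -270$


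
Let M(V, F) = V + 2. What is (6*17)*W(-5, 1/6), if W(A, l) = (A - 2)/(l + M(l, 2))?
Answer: -306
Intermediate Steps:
M(V, F) = 2 + V
W(A, l) = (-2 + A)/(2 + 2*l) (W(A, l) = (A - 2)/(l + (2 + l)) = (-2 + A)/(2 + 2*l))
(6*17)*W(-5, 1/6) = (6*17)*((-2 - 5)/(2*(1 + 1/6))) = 102*((½)*(-7)/(1 + ⅙)) = 102*((½)*(-7)/(7/6)) = 102*((½)*(6/7)*(-7)) = 102*(-3) = -306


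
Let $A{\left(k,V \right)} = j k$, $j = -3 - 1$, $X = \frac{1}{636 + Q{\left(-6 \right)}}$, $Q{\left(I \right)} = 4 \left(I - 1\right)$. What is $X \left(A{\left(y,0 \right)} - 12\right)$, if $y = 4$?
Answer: $- \frac{7}{152} \approx -0.046053$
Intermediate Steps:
$Q{\left(I \right)} = -4 + 4 I$ ($Q{\left(I \right)} = 4 \left(-1 + I\right) = -4 + 4 I$)
$X = \frac{1}{608}$ ($X = \frac{1}{636 + \left(-4 + 4 \left(-6\right)\right)} = \frac{1}{636 - 28} = \frac{1}{608} \approx 0.0016447$)
$j = -4$ ($j = -3 - 1 = -4$)
$A{\left(k,V \right)} = - 4 k$
$X \left(A{\left(y,0 \right)} - 12\right) = \frac{\left(-4\right) 4 - 12}{608} = \frac{-16 - 12}{608} = \frac{1}{608} \left(-28\right) = - \frac{7}{152}$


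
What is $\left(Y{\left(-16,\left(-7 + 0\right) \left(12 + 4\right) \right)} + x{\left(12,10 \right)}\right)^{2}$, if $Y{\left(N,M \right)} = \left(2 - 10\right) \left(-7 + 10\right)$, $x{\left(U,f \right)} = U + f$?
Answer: $4$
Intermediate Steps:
$Y{\left(N,M \right)} = -24$ ($Y{\left(N,M \right)} = \left(-8\right) 3 = -24$)
$\left(Y{\left(-16,\left(-7 + 0\right) \left(12 + 4\right) \right)} + x{\left(12,10 \right)}\right)^{2} = \left(-24 + \left(12 + 10\right)\right)^{2} = \left(-24 + 22\right)^{2} = \left(-2\right)^{2} = 4$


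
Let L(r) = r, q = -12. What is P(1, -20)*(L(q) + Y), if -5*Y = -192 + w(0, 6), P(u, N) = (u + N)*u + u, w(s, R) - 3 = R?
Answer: -2214/5 ≈ -442.80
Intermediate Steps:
w(s, R) = 3 + R
P(u, N) = u + u*(N + u) (P(u, N) = (N + u)*u + u = u*(N + u) + u = u + u*(N + u))
Y = 183/5 (Y = -(-192 + (3 + 6))/5 = -(-192 + 9)/5 = -⅕*(-183) = 183/5 ≈ 36.600)
P(1, -20)*(L(q) + Y) = (1*(1 - 20 + 1))*(-12 + 183/5) = (1*(-18))*(123/5) = -18*123/5 = -2214/5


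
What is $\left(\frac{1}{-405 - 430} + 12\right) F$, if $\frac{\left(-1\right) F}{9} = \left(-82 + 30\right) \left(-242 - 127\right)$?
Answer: $- \frac{1730201148}{835} \approx -2.0721 \cdot 10^{6}$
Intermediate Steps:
$F = -172692$ ($F = - 9 \left(-82 + 30\right) \left(-242 - 127\right) = - 9 \left(\left(-52\right) \left(-369\right)\right) = \left(-9\right) 19188 = -172692$)
$\left(\frac{1}{-405 - 430} + 12\right) F = \left(\frac{1}{-405 - 430} + 12\right) \left(-172692\right) = \left(\frac{1}{-835} + 12\right) \left(-172692\right) = \left(- \frac{1}{835} + 12\right) \left(-172692\right) = \frac{10019}{835} \left(-172692\right) = - \frac{1730201148}{835}$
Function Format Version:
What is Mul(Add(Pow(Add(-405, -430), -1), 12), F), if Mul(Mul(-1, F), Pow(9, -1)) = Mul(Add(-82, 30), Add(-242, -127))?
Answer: Rational(-1730201148, 835) ≈ -2.0721e+6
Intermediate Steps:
F = -172692 (F = Mul(-9, Mul(Add(-82, 30), Add(-242, -127))) = Mul(-9, Mul(-52, -369)) = Mul(-9, 19188) = -172692)
Mul(Add(Pow(Add(-405, -430), -1), 12), F) = Mul(Add(Pow(Add(-405, -430), -1), 12), -172692) = Mul(Add(Pow(-835, -1), 12), -172692) = Mul(Add(Rational(-1, 835), 12), -172692) = Mul(Rational(10019, 835), -172692) = Rational(-1730201148, 835)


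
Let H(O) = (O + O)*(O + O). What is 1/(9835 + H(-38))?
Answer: 1/15611 ≈ 6.4057e-5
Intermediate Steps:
H(O) = 4*O**2 (H(O) = (2*O)*(2*O) = 4*O**2)
1/(9835 + H(-38)) = 1/(9835 + 4*(-38)**2) = 1/(9835 + 4*1444) = 1/(9835 + 5776) = 1/15611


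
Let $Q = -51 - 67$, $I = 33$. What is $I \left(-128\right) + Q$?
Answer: $-4342$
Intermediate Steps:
$Q = -118$ ($Q = -51 - 67 = -118$)
$I \left(-128\right) + Q = 33 \left(-128\right) - 118 = -4224 - 118 = -4342$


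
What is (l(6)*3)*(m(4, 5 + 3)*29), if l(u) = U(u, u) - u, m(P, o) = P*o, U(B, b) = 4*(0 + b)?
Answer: 50112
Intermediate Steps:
U(B, b) = 4*b
l(u) = 3*u (l(u) = 4*u - u = 3*u)
(l(6)*3)*(m(4, 5 + 3)*29) = ((3*6)*3)*((4*(5 + 3))*29) = (18*3)*((4*8)*29) = 54*(32*29) = 54*928 = 50112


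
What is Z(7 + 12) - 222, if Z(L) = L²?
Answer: 139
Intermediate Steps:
Z(7 + 12) - 222 = (7 + 12)² - 222 = 19² - 222 = 361 - 222 = 139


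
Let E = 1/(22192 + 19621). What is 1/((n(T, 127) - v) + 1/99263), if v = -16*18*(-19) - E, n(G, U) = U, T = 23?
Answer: -4150483819/22184335871479 ≈ -0.00018709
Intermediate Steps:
E = 1/41813 ≈ 2.3916e-5
v = 228800735/41813 (v = -16*18*(-19) - 1*1/41813 = -288*(-19) - 1/41813 = 5472 - 1/41813 = 228800735/41813 ≈ 5472.0)
1/((n(T, 127) - v) + 1/99263) = 1/((127 - 1*228800735/41813) + 1/99263) = 1/((127 - 228800735/41813) + 1/99263) = 1/(-223490484/41813 + 1/99263) = 1/(-22184335871479/4150483819) = -4150483819/22184335871479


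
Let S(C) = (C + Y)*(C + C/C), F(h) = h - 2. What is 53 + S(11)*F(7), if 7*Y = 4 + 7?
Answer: 5651/7 ≈ 807.29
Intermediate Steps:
Y = 11/7 (Y = (4 + 7)/7 = (⅐)*11 = 11/7 ≈ 1.5714)
F(h) = -2 + h
S(C) = (1 + C)*(11/7 + C) (S(C) = (C + 11/7)*(C + C/C) = (11/7 + C)*(C + 1) = (11/7 + C)*(1 + C) = (1 + C)*(11/7 + C))
53 + S(11)*F(7) = 53 + (11/7 + 11² + (18/7)*11)*(-2 + 7) = 53 + (11/7 + 121 + 198/7)*5 = 53 + (1056/7)*5 = 53 + 5280/7 = 5651/7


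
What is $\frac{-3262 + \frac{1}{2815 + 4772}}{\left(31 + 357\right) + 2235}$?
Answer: $- \frac{24748793}{19900701} \approx -1.2436$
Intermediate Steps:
$\frac{-3262 + \frac{1}{2815 + 4772}}{\left(31 + 357\right) + 2235} = \frac{-3262 + \frac{1}{7587}}{388 + 2235} = \frac{-3262 + \frac{1}{7587}}{2623} = \left(- \frac{24748793}{7587}\right) \frac{1}{2623} = - \frac{24748793}{19900701}$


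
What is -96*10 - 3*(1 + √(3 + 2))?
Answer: -963 - 3*√5 ≈ -969.71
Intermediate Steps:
-96*10 - 3*(1 + √(3 + 2)) = -960 - 3*(1 + √5) = -960 + (-3 - 3*√5) = -963 - 3*√5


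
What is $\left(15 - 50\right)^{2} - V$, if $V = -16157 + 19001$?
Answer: $-1619$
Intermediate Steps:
$V = 2844$
$\left(15 - 50\right)^{2} - V = \left(15 - 50\right)^{2} - 2844 = \left(-35\right)^{2} - 2844 = 1225 - 2844 = -1619$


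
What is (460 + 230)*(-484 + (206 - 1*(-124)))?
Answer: -106260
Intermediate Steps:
(460 + 230)*(-484 + (206 - 1*(-124))) = 690*(-484 + (206 + 124)) = 690*(-484 + 330) = 690*(-154) = -106260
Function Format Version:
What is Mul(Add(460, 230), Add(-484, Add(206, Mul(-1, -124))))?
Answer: -106260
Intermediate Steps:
Mul(Add(460, 230), Add(-484, Add(206, Mul(-1, -124)))) = Mul(690, Add(-484, Add(206, 124))) = Mul(690, Add(-484, 330)) = Mul(690, -154) = -106260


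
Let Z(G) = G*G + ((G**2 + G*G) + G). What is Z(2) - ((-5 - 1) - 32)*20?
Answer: 774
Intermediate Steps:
Z(G) = G + 3*G**2 (Z(G) = G**2 + ((G**2 + G**2) + G) = G**2 + (2*G**2 + G) = G**2 + (G + 2*G**2) = G + 3*G**2)
Z(2) - ((-5 - 1) - 32)*20 = 2*(1 + 3*2) - ((-5 - 1) - 32)*20 = 2*(1 + 6) - (-6 - 32)*20 = 2*7 - (-38)*20 = 14 - 1*(-760) = 14 + 760 = 774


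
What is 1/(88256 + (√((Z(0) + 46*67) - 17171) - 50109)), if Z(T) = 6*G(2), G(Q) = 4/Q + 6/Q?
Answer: 38147/1455207668 - I*√14059/1455207668 ≈ 2.6214e-5 - 8.148e-8*I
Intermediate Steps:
G(Q) = 10/Q
Z(T) = 30 (Z(T) = 6*(10/2) = 6*(10*(½)) = 6*5 = 30)
1/(88256 + (√((Z(0) + 46*67) - 17171) - 50109)) = 1/(88256 + (√((30 + 46*67) - 17171) - 50109)) = 1/(88256 + (√((30 + 3082) - 17171) - 50109)) = 1/(88256 + (√(3112 - 17171) - 50109)) = 1/(88256 + (√(-14059) - 50109)) = 1/(88256 + (I*√14059 - 50109)) = 1/(88256 + (-50109 + I*√14059)) = 1/(38147 + I*√14059)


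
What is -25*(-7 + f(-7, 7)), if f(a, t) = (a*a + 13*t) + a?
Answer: -3150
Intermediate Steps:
f(a, t) = a + a**2 + 13*t (f(a, t) = (a**2 + 13*t) + a = a + a**2 + 13*t)
-25*(-7 + f(-7, 7)) = -25*(-7 + (-7 + (-7)**2 + 13*7)) = -25*(-7 + (-7 + 49 + 91)) = -25*(-7 + 133) = -25*126 = -3150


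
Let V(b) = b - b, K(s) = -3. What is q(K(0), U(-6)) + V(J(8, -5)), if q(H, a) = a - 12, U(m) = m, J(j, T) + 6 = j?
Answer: -18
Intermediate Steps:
J(j, T) = -6 + j
V(b) = 0
q(H, a) = -12 + a
q(K(0), U(-6)) + V(J(8, -5)) = (-12 - 6) + 0 = -18 + 0 = -18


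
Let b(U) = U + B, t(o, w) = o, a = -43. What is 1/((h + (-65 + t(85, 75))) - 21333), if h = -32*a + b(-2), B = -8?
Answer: -1/19947 ≈ -5.0133e-5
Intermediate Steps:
b(U) = -8 + U (b(U) = U - 8 = -8 + U)
h = 1366 (h = -32*(-43) + (-8 - 2) = 1376 - 10 = 1366)
1/((h + (-65 + t(85, 75))) - 21333) = 1/((1366 + (-65 + 85)) - 21333) = 1/((1366 + 20) - 21333) = 1/(1386 - 21333) = 1/(-19947) = -1/19947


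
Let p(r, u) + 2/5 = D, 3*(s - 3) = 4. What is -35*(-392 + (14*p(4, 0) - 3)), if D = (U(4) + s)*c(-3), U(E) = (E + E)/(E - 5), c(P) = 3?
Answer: 19411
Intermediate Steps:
s = 13/3 (s = 3 + (⅓)*4 = 3 + 4/3 = 13/3 ≈ 4.3333)
U(E) = 2*E/(-5 + E) (U(E) = (2*E)/(-5 + E) = 2*E/(-5 + E))
D = -11 (D = (2*4/(-5 + 4) + 13/3)*3 = (2*4/(-1) + 13/3)*3 = (2*4*(-1) + 13/3)*3 = (-8 + 13/3)*3 = -11/3*3 = -11)
p(r, u) = -57/5 (p(r, u) = -⅖ - 11 = -57/5)
-35*(-392 + (14*p(4, 0) - 3)) = -35*(-392 + (14*(-57/5) - 3)) = -35*(-392 + (-798/5 - 3)) = -35*(-392 - 813/5) = -35*(-2773/5) = 19411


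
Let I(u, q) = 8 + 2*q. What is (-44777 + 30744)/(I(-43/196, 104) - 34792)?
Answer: 14033/34576 ≈ 0.40586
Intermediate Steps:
(-44777 + 30744)/(I(-43/196, 104) - 34792) = (-44777 + 30744)/((8 + 2*104) - 34792) = -14033/((8 + 208) - 34792) = -14033/(216 - 34792) = -14033/(-34576) = -14033*(-1/34576) = 14033/34576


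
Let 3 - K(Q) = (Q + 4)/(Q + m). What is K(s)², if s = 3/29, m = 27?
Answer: 5013121/617796 ≈ 8.1145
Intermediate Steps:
s = 3/29 (s = 3*(1/29) = 3/29 ≈ 0.10345)
K(Q) = 3 - (4 + Q)/(27 + Q) (K(Q) = 3 - (Q + 4)/(Q + 27) = 3 - (4 + Q)/(27 + Q))
K(s)² = ((77 + 2*(3/29))/(27 + 3/29))² = ((77 + 6/29)/(786/29))² = ((29/786)*(2239/29))² = (2239/786)² = 5013121/617796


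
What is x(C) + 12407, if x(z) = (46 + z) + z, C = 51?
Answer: 12555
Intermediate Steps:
x(z) = 46 + 2*z
x(C) + 12407 = (46 + 2*51) + 12407 = (46 + 102) + 12407 = 148 + 12407 = 12555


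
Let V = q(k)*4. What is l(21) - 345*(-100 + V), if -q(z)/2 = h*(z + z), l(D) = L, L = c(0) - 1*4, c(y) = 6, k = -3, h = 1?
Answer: 17942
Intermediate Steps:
L = 2 (L = 6 - 1*4 = 6 - 4 = 2)
l(D) = 2
q(z) = -4*z (q(z) = -2*(z + z) = -2*2*z = -4*z)
V = 48 (V = -4*(-3)*4 = 12*4 = 48)
l(21) - 345*(-100 + V) = 2 - 345*(-100 + 48) = 2 - 345*(-52) = 2 + 17940 = 17942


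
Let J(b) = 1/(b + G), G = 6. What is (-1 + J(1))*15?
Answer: -90/7 ≈ -12.857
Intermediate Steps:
J(b) = 1/(6 + b) (J(b) = 1/(b + 6) = 1/(6 + b))
(-1 + J(1))*15 = (-1 + 1/(6 + 1))*15 = (-1 + 1/7)*15 = (-1 + ⅐)*15 = -6/7*15 = -90/7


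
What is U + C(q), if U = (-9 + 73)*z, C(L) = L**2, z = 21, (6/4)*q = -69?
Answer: 3460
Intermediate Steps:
q = -46 (q = (2/3)*(-69) = -46)
U = 1344 (U = (-9 + 73)*21 = 64*21 = 1344)
U + C(q) = 1344 + (-46)**2 = 1344 + 2116 = 3460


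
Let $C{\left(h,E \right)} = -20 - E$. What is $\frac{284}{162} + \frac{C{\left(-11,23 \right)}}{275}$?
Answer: $\frac{35567}{22275} \approx 1.5967$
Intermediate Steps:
$\frac{284}{162} + \frac{C{\left(-11,23 \right)}}{275} = \frac{284}{162} + \frac{-20 - 23}{275} = 284 \cdot \frac{1}{162} + \left(-20 - 23\right) \frac{1}{275} = \frac{142}{81} - \frac{43}{275} = \frac{35567}{22275}$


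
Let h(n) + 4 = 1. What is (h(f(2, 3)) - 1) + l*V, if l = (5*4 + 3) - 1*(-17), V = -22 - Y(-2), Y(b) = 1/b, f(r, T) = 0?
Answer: -864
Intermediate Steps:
h(n) = -3 (h(n) = -4 + 1 = -3)
V = -43/2 (V = -22 - 1/(-2) = -22 - 1*(-½) = -22 + ½ = -43/2 ≈ -21.500)
l = 40 (l = (20 + 3) + 17 = 23 + 17 = 40)
(h(f(2, 3)) - 1) + l*V = (-3 - 1) + 40*(-43/2) = -4 - 860 = -864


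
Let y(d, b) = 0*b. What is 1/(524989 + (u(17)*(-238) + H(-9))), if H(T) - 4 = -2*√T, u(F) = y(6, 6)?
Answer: 524993/275617650085 + 6*I/275617650085 ≈ 1.9048e-6 + 2.1769e-11*I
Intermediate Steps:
y(d, b) = 0
u(F) = 0
H(T) = 4 - 2*√T
1/(524989 + (u(17)*(-238) + H(-9))) = 1/(524989 + (0*(-238) + (4 - 6*I))) = 1/(524989 + (0 + (4 - 6*I))) = 1/(524989 + (4 - 6*I)) = 1/(524993 - 6*I) = (524993 + 6*I)/275617650085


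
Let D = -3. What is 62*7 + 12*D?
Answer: 398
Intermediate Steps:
62*7 + 12*D = 62*7 + 12*(-3) = 434 - 36 = 398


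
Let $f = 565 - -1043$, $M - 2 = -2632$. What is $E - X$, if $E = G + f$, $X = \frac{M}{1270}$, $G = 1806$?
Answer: $\frac{433841}{127} \approx 3416.1$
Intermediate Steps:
$M = -2630$ ($M = 2 - 2632 = -2630$)
$f = 1608$ ($f = 565 + 1043 = 1608$)
$X = - \frac{263}{127}$ ($X = - \frac{2630}{1270} = \left(-2630\right) \frac{1}{1270} = - \frac{263}{127} \approx -2.0709$)
$E = 3414$ ($E = 1806 + 1608 = 3414$)
$E - X = 3414 - - \frac{263}{127} = 3414 + \frac{263}{127} = \frac{433841}{127}$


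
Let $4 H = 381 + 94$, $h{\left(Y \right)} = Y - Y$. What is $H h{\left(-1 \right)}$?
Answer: $0$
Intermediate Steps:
$h{\left(Y \right)} = 0$
$H = \frac{475}{4}$ ($H = \frac{381 + 94}{4} = \frac{1}{4} \cdot 475 = \frac{475}{4} \approx 118.75$)
$H h{\left(-1 \right)} = \frac{475}{4} \cdot 0 = 0$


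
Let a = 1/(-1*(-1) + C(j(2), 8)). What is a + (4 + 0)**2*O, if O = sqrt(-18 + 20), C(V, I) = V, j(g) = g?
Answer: 1/3 + 16*sqrt(2) ≈ 22.961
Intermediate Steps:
a = 1/3 (a = 1/(-1*(-1) + 2) = 1/(1 + 2) = 1/3 ≈ 0.33333)
O = sqrt(2) ≈ 1.4142
a + (4 + 0)**2*O = 1/3 + (4 + 0)**2*sqrt(2) = 1/3 + 4**2*sqrt(2) = 1/3 + 16*sqrt(2)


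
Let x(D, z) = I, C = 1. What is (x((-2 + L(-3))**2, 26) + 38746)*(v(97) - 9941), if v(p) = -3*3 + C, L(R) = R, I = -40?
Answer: -385085994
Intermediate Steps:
v(p) = -8 (v(p) = -3*3 + 1 = -9 + 1 = -8)
x(D, z) = -40
(x((-2 + L(-3))**2, 26) + 38746)*(v(97) - 9941) = (-40 + 38746)*(-8 - 9941) = 38706*(-9949) = -385085994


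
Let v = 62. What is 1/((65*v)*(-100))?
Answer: -1/403000 ≈ -2.4814e-6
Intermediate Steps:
1/((65*v)*(-100)) = 1/((65*62)*(-100)) = 1/(4030*(-100)) = 1/(-403000) = -1/403000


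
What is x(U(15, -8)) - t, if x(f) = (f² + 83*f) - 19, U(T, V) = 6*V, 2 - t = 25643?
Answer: 23942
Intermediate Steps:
t = -25641 (t = 2 - 1*25643 = 2 - 25643 = -25641)
x(f) = -19 + f² + 83*f
x(U(15, -8)) - t = (-19 + (6*(-8))² + 83*(6*(-8))) - 1*(-25641) = (-19 + (-48)² + 83*(-48)) + 25641 = (-19 + 2304 - 3984) + 25641 = -1699 + 25641 = 23942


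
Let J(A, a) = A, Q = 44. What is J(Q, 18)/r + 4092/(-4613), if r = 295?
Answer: -1004168/1360835 ≈ -0.73791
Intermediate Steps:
J(Q, 18)/r + 4092/(-4613) = 44/295 + 4092/(-4613) = 44*(1/295) + 4092*(-1/4613) = 44/295 - 4092/4613 = -1004168/1360835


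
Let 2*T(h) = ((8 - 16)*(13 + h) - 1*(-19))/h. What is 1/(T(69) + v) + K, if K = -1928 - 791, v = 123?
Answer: -44420165/16337 ≈ -2719.0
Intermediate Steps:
K = -2719
T(h) = (-85 - 8*h)/(2*h) (T(h) = (((8 - 16)*(13 + h) - 1*(-19))/h)/2 = ((-8*(13 + h) + 19)/h)/2 = (((-104 - 8*h) + 19)/h)/2 = ((-85 - 8*h)/h)/2 = (-85 - 8*h)/(2*h))
1/(T(69) + v) + K = 1/((-4 - 85/2/69) + 123) - 2719 = 1/((-4 - 85/2*1/69) + 123) - 2719 = 1/((-4 - 85/138) + 123) - 2719 = 1/(-637/138 + 123) - 2719 = 1/(16337/138) - 2719 = 138/16337 - 2719 = -44420165/16337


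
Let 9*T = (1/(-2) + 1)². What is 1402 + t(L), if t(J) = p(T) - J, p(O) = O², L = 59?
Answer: 1740529/1296 ≈ 1343.0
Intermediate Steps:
T = 1/36 (T = (1/(-2) + 1)²/9 = (1*(-½) + 1)²/9 = (-½ + 1)²/9 = (½)²/9 = (⅑)*(¼) = 1/36 ≈ 0.027778)
t(J) = 1/1296 - J (t(J) = (1/36)² - J = 1/1296 - J)
1402 + t(L) = 1402 + (1/1296 - 1*59) = 1402 + (1/1296 - 59) = 1402 - 76463/1296 = 1740529/1296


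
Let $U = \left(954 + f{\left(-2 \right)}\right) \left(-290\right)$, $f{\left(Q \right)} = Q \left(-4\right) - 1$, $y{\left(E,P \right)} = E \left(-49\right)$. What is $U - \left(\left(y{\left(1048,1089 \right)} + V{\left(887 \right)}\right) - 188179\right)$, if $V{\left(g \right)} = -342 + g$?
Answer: $-39704$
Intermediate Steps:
$y{\left(E,P \right)} = - 49 E$
$f{\left(Q \right)} = -1 - 4 Q$ ($f{\left(Q \right)} = - 4 Q - 1 = -1 - 4 Q$)
$U = -278690$ ($U = \left(954 - -7\right) \left(-290\right) = \left(954 + \left(-1 + 8\right)\right) \left(-290\right) = \left(954 + 7\right) \left(-290\right) = 961 \left(-290\right) = -278690$)
$U - \left(\left(y{\left(1048,1089 \right)} + V{\left(887 \right)}\right) - 188179\right) = -278690 - \left(\left(\left(-49\right) 1048 + \left(-342 + 887\right)\right) - 188179\right) = -278690 - \left(\left(-51352 + 545\right) - 188179\right) = -278690 - \left(-50807 - 188179\right) = -278690 - -238986 = -278690 + 238986 = -39704$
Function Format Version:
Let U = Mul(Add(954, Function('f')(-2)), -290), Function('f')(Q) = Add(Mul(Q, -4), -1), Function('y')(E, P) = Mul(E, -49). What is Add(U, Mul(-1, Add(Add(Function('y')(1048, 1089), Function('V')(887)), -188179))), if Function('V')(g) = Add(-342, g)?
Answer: -39704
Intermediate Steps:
Function('y')(E, P) = Mul(-49, E)
Function('f')(Q) = Add(-1, Mul(-4, Q)) (Function('f')(Q) = Add(Mul(-4, Q), -1) = Add(-1, Mul(-4, Q)))
U = -278690 (U = Mul(Add(954, Add(-1, Mul(-4, -2))), -290) = Mul(Add(954, Add(-1, 8)), -290) = Mul(Add(954, 7), -290) = Mul(961, -290) = -278690)
Add(U, Mul(-1, Add(Add(Function('y')(1048, 1089), Function('V')(887)), -188179))) = Add(-278690, Mul(-1, Add(Add(Mul(-49, 1048), Add(-342, 887)), -188179))) = Add(-278690, Mul(-1, Add(Add(-51352, 545), -188179))) = Add(-278690, Mul(-1, Add(-50807, -188179))) = Add(-278690, Mul(-1, -238986)) = Add(-278690, 238986) = -39704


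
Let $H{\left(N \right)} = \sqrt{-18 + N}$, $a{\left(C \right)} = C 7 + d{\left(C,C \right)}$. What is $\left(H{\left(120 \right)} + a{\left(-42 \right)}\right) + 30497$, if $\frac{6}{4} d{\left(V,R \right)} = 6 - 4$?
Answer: $\frac{90613}{3} + \sqrt{102} \approx 30214.0$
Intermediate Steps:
$d{\left(V,R \right)} = \frac{4}{3}$ ($d{\left(V,R \right)} = \frac{2 \left(6 - 4\right)}{3} = \frac{2}{3} \cdot 2 = \frac{4}{3}$)
$a{\left(C \right)} = \frac{4}{3} + 7 C$ ($a{\left(C \right)} = C 7 + \frac{4}{3} = 7 C + \frac{4}{3} = \frac{4}{3} + 7 C$)
$\left(H{\left(120 \right)} + a{\left(-42 \right)}\right) + 30497 = \left(\sqrt{-18 + 120} + \left(\frac{4}{3} + 7 \left(-42\right)\right)\right) + 30497 = \left(\sqrt{102} + \left(\frac{4}{3} - 294\right)\right) + 30497 = \left(\sqrt{102} - \frac{878}{3}\right) + 30497 = \left(- \frac{878}{3} + \sqrt{102}\right) + 30497 = \frac{90613}{3} + \sqrt{102}$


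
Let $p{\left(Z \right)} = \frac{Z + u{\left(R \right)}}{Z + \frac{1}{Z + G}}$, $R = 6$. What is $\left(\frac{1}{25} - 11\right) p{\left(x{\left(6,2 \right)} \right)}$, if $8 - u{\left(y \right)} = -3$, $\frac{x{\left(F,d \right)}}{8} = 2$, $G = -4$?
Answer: $- \frac{88776}{4825} \approx -18.399$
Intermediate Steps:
$x{\left(F,d \right)} = 16$ ($x{\left(F,d \right)} = 8 \cdot 2 = 16$)
$u{\left(y \right)} = 11$ ($u{\left(y \right)} = 8 - -3 = 8 + 3 = 11$)
$p{\left(Z \right)} = \frac{11 + Z}{Z + \frac{1}{-4 + Z}}$ ($p{\left(Z \right)} = \frac{Z + 11}{Z + \frac{1}{Z - 4}} = \frac{11 + Z}{Z + \frac{1}{-4 + Z}}$)
$\left(\frac{1}{25} - 11\right) p{\left(x{\left(6,2 \right)} \right)} = \left(\frac{1}{25} - 11\right) \frac{-44 + 16^{2} + 7 \cdot 16}{1 + 16^{2} - 64} = \left(\frac{1}{25} - 11\right) \frac{-44 + 256 + 112}{1 + 256 - 64} = - \frac{274 \cdot \frac{1}{193} \cdot 324}{25} = \left(- \frac{274}{25}\right) \frac{324}{193} = - \frac{88776}{4825}$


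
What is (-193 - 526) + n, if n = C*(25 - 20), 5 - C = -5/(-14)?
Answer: -9741/14 ≈ -695.79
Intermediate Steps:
C = 65/14 (C = 5 - (-5)/(-14) = 5 - (-5)*(-1)/14 = 5 - 1*5/14 = 5 - 5/14 = 65/14 ≈ 4.6429)
n = 325/14 (n = 65*(25 - 20)/14 = (65/14)*5 = 325/14 ≈ 23.214)
(-193 - 526) + n = (-193 - 526) + 325/14 = -719 + 325/14 = -9741/14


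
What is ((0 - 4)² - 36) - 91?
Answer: -111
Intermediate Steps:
((0 - 4)² - 36) - 91 = ((-4)² - 36) - 91 = (16 - 36) - 91 = -20 - 91 = -111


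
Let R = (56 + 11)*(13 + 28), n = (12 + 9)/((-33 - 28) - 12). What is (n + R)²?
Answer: 40204260100/5329 ≈ 7.5444e+6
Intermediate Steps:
n = -21/73 (n = 21/(-61 - 12) = 21/(-73) = 21*(-1/73) = -21/73 ≈ -0.28767)
R = 2747 (R = 67*41 = 2747)
(n + R)² = (-21/73 + 2747)² = (200510/73)² = 40204260100/5329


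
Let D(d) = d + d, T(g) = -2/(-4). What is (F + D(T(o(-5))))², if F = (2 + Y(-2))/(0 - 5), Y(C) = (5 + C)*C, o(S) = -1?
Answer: 81/25 ≈ 3.2400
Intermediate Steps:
Y(C) = C*(5 + C)
T(g) = ½ (T(g) = -2*(-¼) = ½)
F = ⅘ (F = (2 - 2*(5 - 2))/(0 - 5) = (2 - 2*3)/(-5) = (2 - 6)*(-⅕) = -4*(-⅕) = ⅘ ≈ 0.80000)
D(d) = 2*d
(F + D(T(o(-5))))² = (⅘ + 2*(½))² = (⅘ + 1)² = (9/5)² = 81/25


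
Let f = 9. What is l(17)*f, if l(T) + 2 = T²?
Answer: 2583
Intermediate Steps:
l(T) = -2 + T²
l(17)*f = (-2 + 17²)*9 = (-2 + 289)*9 = 287*9 = 2583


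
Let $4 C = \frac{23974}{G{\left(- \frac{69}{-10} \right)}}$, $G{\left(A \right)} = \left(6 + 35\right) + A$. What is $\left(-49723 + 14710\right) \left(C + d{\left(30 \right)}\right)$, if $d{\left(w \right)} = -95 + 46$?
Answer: $- \frac{1276714032}{479} \approx -2.6654 \cdot 10^{6}$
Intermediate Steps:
$G{\left(A \right)} = 41 + A$
$d{\left(w \right)} = -49$
$C = \frac{59935}{479}$ ($C = \frac{23974 \frac{1}{41 - \frac{69}{-10}}}{4} = \frac{23974 \frac{1}{41 - - \frac{69}{10}}}{4} = \frac{23974 \frac{1}{41 + \frac{69}{10}}}{4} = \frac{23974 \frac{1}{\frac{479}{10}}}{4} = \frac{23974 \cdot \frac{10}{479}}{4} = \frac{1}{4} \cdot \frac{239740}{479} = \frac{59935}{479} \approx 125.13$)
$\left(-49723 + 14710\right) \left(C + d{\left(30 \right)}\right) = \left(-49723 + 14710\right) \left(\frac{59935}{479} - 49\right) = \left(-35013\right) \frac{36464}{479} = - \frac{1276714032}{479}$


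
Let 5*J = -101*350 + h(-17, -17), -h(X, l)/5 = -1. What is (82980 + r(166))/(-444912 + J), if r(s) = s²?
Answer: -110536/451981 ≈ -0.24456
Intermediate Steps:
h(X, l) = 5 (h(X, l) = -5*(-1) = 5)
J = -7069 (J = (-101*350 + 5)/5 = (-35350 + 5)/5 = (⅕)*(-35345) = -7069)
(82980 + r(166))/(-444912 + J) = (82980 + 166²)/(-444912 - 7069) = (82980 + 27556)/(-451981) = 110536*(-1/451981) = -110536/451981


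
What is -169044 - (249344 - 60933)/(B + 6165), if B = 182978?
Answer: -31973677703/189143 ≈ -1.6905e+5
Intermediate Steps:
-169044 - (249344 - 60933)/(B + 6165) = -169044 - (249344 - 60933)/(182978 + 6165) = -169044 - 188411/189143 = -31973677703/189143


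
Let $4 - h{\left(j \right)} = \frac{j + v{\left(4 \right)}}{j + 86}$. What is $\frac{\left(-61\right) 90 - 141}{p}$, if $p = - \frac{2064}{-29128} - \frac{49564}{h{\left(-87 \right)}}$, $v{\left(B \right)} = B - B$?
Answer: $- \frac{1701705093}{180483938} \approx -9.4286$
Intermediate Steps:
$v{\left(B \right)} = 0$
$h{\left(j \right)} = 4 - \frac{j}{86 + j}$ ($h{\left(j \right)} = 4 - \frac{j + 0}{j + 86} = 4 - \frac{j}{86 + j}$)
$p = \frac{180483938}{302203}$ ($p = - \frac{2064}{-29128} - \frac{49564}{\frac{1}{86 - 87} \left(344 + 3 \left(-87\right)\right)} = \left(-2064\right) \left(- \frac{1}{29128}\right) - \frac{49564}{\frac{1}{-1} \left(344 - 261\right)} = \frac{258}{3641} - \frac{49564}{\left(-1\right) 83} = \frac{258}{3641} - \frac{49564}{-83} = \frac{258}{3641} - - \frac{49564}{83} = \frac{258}{3641} + \frac{49564}{83} = \frac{180483938}{302203} \approx 597.23$)
$\frac{\left(-61\right) 90 - 141}{p} = \frac{\left(-61\right) 90 - 141}{\frac{180483938}{302203}} = \left(-5490 - 141\right) \frac{302203}{180483938} = \left(-5631\right) \frac{302203}{180483938} = - \frac{1701705093}{180483938}$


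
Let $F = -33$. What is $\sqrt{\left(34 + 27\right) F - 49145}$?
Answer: $i \sqrt{51158} \approx 226.18 i$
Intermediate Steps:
$\sqrt{\left(34 + 27\right) F - 49145} = \sqrt{\left(34 + 27\right) \left(-33\right) - 49145} = \sqrt{61 \left(-33\right) - 49145} = \sqrt{-2013 - 49145} = \sqrt{-51158} = i \sqrt{51158}$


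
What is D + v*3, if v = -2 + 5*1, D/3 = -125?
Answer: -366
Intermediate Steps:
D = -375 (D = 3*(-125) = -375)
v = 3 (v = -2 + 5 = 3)
D + v*3 = -375 + 3*3 = -375 + 9 = -366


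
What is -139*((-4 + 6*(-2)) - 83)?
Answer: 13761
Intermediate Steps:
-139*((-4 + 6*(-2)) - 83) = -139*((-4 - 12) - 83) = -139*(-16 - 83) = -139*(-99) = 13761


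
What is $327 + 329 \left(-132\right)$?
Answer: $-43101$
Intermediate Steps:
$327 + 329 \left(-132\right) = 327 - 43428 = -43101$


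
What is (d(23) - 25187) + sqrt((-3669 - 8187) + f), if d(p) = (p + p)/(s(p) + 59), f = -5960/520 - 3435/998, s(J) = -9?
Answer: -629652/25 + 67*I*sqrt(445124966)/12974 ≈ -25186.0 + 108.95*I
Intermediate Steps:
f = -193357/12974 (f = -5960*1/520 - 3435*1/998 = -149/13 - 3435/998 = -193357/12974 ≈ -14.903)
d(p) = p/25 (d(p) = (p + p)/(-9 + 59) = (2*p)/50 = (2*p)*(1/50) = p/25)
(d(23) - 25187) + sqrt((-3669 - 8187) + f) = ((1/25)*23 - 25187) + sqrt((-3669 - 8187) - 193357/12974) = (23/25 - 25187) + sqrt(-11856 - 193357/12974) = -629652/25 + sqrt(-154013101/12974) = -629652/25 + 67*I*sqrt(445124966)/12974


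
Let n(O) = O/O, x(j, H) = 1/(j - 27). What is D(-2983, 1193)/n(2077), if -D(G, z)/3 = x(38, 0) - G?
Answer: -98442/11 ≈ -8949.3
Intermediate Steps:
x(j, H) = 1/(-27 + j)
D(G, z) = -3/11 + 3*G (D(G, z) = -3*(1/(-27 + 38) - G) = -3*(1/11 - G) = -3/11 + 3*G)
n(O) = 1
D(-2983, 1193)/n(2077) = (-3/11 + 3*(-2983))/1 = (-3/11 - 8949)*1 = -98442/11*1 = -98442/11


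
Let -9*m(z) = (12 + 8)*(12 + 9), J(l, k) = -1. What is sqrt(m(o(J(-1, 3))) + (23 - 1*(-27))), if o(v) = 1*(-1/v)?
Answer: sqrt(30)/3 ≈ 1.8257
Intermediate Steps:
o(v) = -1/v
m(z) = -140/3 (m(z) = -(12 + 8)*(12 + 9)/9 = -20*21/9 = -1/9*420 = -140/3)
sqrt(m(o(J(-1, 3))) + (23 - 1*(-27))) = sqrt(-140/3 + (23 - 1*(-27))) = sqrt(-140/3 + (23 + 27)) = sqrt(-140/3 + 50) = sqrt(10/3) = sqrt(30)/3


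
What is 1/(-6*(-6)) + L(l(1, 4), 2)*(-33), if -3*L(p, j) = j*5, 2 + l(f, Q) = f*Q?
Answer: 3961/36 ≈ 110.03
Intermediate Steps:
l(f, Q) = -2 + Q*f (l(f, Q) = -2 + f*Q = -2 + Q*f)
L(p, j) = -5*j/3 (L(p, j) = -j*5/3 = -5*j/3)
1/(-6*(-6)) + L(l(1, 4), 2)*(-33) = 1/(-6*(-6)) - 5/3*2*(-33) = 1/36 - 10/3*(-33) = 1/36 + 110 = 3961/36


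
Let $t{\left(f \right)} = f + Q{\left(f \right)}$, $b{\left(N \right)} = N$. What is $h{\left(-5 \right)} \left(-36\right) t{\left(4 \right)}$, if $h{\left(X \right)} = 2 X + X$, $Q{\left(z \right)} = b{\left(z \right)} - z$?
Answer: $2160$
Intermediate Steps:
$Q{\left(z \right)} = 0$ ($Q{\left(z \right)} = z - z = 0$)
$h{\left(X \right)} = 3 X$
$t{\left(f \right)} = f$ ($t{\left(f \right)} = f + 0 = f$)
$h{\left(-5 \right)} \left(-36\right) t{\left(4 \right)} = 3 \left(-5\right) \left(-36\right) 4 = \left(-15\right) \left(-36\right) 4 = 540 \cdot 4 = 2160$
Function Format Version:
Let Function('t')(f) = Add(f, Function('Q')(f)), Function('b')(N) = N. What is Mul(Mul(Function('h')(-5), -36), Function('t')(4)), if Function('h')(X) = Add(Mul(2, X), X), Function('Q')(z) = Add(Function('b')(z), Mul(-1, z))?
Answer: 2160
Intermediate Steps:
Function('Q')(z) = 0 (Function('Q')(z) = Add(z, Mul(-1, z)) = 0)
Function('h')(X) = Mul(3, X)
Function('t')(f) = f (Function('t')(f) = Add(f, 0) = f)
Mul(Mul(Function('h')(-5), -36), Function('t')(4)) = Mul(Mul(Mul(3, -5), -36), 4) = Mul(Mul(-15, -36), 4) = Mul(540, 4) = 2160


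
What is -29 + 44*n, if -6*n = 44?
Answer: -1055/3 ≈ -351.67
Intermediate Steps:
n = -22/3 (n = -⅙*44 = -22/3 ≈ -7.3333)
-29 + 44*n = -29 + 44*(-22/3) = -29 - 968/3 = -1055/3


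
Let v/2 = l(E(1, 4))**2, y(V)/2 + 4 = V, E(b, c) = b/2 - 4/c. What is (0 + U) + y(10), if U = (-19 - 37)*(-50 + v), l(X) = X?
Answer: 2784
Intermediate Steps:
E(b, c) = b/2 - 4/c (E(b, c) = b*(1/2) - 4/c = b/2 - 4/c)
y(V) = -8 + 2*V
v = 1/2 (v = 2*((1/2)*1 - 4/4)**2 = 2*(1/2 - 4*1/4)**2 = 2*(1/2 - 1)**2 = 2*(-1/2)**2 = 2*(1/4) = 1/2 ≈ 0.50000)
U = 2772 (U = (-19 - 37)*(-50 + 1/2) = -56*(-99/2) = 2772)
(0 + U) + y(10) = (0 + 2772) + (-8 + 2*10) = 2772 + (-8 + 20) = 2772 + 12 = 2784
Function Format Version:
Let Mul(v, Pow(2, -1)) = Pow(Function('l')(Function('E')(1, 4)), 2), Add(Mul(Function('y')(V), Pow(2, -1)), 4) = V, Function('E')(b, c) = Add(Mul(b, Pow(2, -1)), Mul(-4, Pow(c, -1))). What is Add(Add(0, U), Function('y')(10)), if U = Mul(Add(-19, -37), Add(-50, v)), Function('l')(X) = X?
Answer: 2784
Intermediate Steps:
Function('E')(b, c) = Add(Mul(Rational(1, 2), b), Mul(-4, Pow(c, -1))) (Function('E')(b, c) = Add(Mul(b, Rational(1, 2)), Mul(-4, Pow(c, -1))) = Add(Mul(Rational(1, 2), b), Mul(-4, Pow(c, -1))))
Function('y')(V) = Add(-8, Mul(2, V))
v = Rational(1, 2) (v = Mul(2, Pow(Add(Mul(Rational(1, 2), 1), Mul(-4, Pow(4, -1))), 2)) = Mul(2, Pow(Add(Rational(1, 2), Mul(-4, Rational(1, 4))), 2)) = Mul(2, Pow(Add(Rational(1, 2), -1), 2)) = Mul(2, Pow(Rational(-1, 2), 2)) = Mul(2, Rational(1, 4)) = Rational(1, 2) ≈ 0.50000)
U = 2772 (U = Mul(Add(-19, -37), Add(-50, Rational(1, 2))) = Mul(-56, Rational(-99, 2)) = 2772)
Add(Add(0, U), Function('y')(10)) = Add(Add(0, 2772), Add(-8, Mul(2, 10))) = Add(2772, Add(-8, 20)) = Add(2772, 12) = 2784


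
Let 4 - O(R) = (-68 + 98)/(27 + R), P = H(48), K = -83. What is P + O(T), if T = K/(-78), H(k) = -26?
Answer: -50498/2189 ≈ -23.069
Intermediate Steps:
P = -26
T = 83/78 (T = -83/(-78) = -83*(-1/78) = 83/78 ≈ 1.0641)
O(R) = 4 - 30/(27 + R) (O(R) = 4 - (-68 + 98)/(27 + R) = 4 - 30/(27 + R))
P + O(T) = -26 + 2*(39 + 2*(83/78))/(27 + 83/78) = -26 + 2*(39 + 83/39)/(2189/78) = -26 + 2*(78/2189)*(1604/39) = -26 + 6416/2189 = -50498/2189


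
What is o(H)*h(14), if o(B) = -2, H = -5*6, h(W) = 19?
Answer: -38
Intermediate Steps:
H = -30
o(H)*h(14) = -2*19 = -38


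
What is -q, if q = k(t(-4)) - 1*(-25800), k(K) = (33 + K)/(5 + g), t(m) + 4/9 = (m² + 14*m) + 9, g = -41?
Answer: -4179593/162 ≈ -25800.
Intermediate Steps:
t(m) = 77/9 + m² + 14*m (t(m) = -4/9 + ((m² + 14*m) + 9) = -4/9 + (9 + m² + 14*m) = 77/9 + m² + 14*m)
k(K) = -11/12 - K/36 (k(K) = (33 + K)/(5 - 41) = (33 + K)/(-36) = (33 + K)*(-1/36) = -11/12 - K/36)
q = 4179593/162 (q = (-11/12 - (77/9 + (-4)² + 14*(-4))/36) - 1*(-25800) = (-11/12 - (77/9 + 16 - 56)/36) + 25800 = (-11/12 - 1/36*(-283/9)) + 25800 = (-11/12 + 283/324) + 25800 = -7/162 + 25800 = 4179593/162 ≈ 25800.)
-q = -1*4179593/162 = -4179593/162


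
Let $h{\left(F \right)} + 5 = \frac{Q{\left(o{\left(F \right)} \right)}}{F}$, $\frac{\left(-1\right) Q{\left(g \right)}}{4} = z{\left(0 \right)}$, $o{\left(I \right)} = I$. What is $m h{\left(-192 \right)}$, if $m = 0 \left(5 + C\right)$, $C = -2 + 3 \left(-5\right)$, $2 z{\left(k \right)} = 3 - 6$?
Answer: $0$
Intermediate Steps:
$z{\left(k \right)} = - \frac{3}{2}$ ($z{\left(k \right)} = \frac{3 - 6}{2} = \frac{1}{2} \left(-3\right) = - \frac{3}{2}$)
$Q{\left(g \right)} = 6$ ($Q{\left(g \right)} = \left(-4\right) \left(- \frac{3}{2}\right) = 6$)
$C = -17$ ($C = -2 - 15 = -17$)
$m = 0$ ($m = 0 \left(5 - 17\right) = 0 \left(-12\right) = 0$)
$h{\left(F \right)} = -5 + \frac{6}{F}$
$m h{\left(-192 \right)} = 0 \left(-5 + \frac{6}{-192}\right) = 0 \left(-5 + 6 \left(- \frac{1}{192}\right)\right) = 0 \left(-5 - \frac{1}{32}\right) = 0 \left(- \frac{161}{32}\right) = 0$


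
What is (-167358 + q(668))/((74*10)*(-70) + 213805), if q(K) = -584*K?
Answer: -111494/32401 ≈ -3.4411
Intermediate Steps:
(-167358 + q(668))/((74*10)*(-70) + 213805) = (-167358 - 584*668)/((74*10)*(-70) + 213805) = (-167358 - 390112)/(740*(-70) + 213805) = -557470/(-51800 + 213805) = -557470/162005 = -557470*1/162005 = -111494/32401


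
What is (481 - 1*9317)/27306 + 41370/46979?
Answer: 357271388/641404287 ≈ 0.55701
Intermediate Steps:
(481 - 1*9317)/27306 + 41370/46979 = (481 - 9317)*(1/27306) + 41370*(1/46979) = -8836*1/27306 + 41370/46979 = -4418/13653 + 41370/46979 = 357271388/641404287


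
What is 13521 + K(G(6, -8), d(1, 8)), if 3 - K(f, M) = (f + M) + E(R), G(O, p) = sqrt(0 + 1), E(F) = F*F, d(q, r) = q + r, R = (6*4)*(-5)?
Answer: -886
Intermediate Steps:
R = -120 (R = 24*(-5) = -120)
E(F) = F**2
G(O, p) = 1 (G(O, p) = sqrt(1) = 1)
K(f, M) = -14397 - M - f (K(f, M) = 3 - ((f + M) + (-120)**2) = 3 - ((M + f) + 14400) = 3 - (14400 + M + f) = 3 + (-14400 - M - f) = -14397 - M - f)
13521 + K(G(6, -8), d(1, 8)) = 13521 + (-14397 - (1 + 8) - 1*1) = 13521 + (-14397 - 1*9 - 1) = 13521 + (-14397 - 9 - 1) = 13521 - 14407 = -886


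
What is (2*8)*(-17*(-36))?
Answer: 9792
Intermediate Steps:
(2*8)*(-17*(-36)) = 16*612 = 9792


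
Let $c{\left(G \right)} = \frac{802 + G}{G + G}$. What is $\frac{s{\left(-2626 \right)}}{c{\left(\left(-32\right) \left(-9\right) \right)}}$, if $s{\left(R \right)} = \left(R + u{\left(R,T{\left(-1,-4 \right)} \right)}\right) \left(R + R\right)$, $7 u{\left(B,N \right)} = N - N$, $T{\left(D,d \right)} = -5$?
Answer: $\frac{3972024576}{545} \approx 7.2881 \cdot 10^{6}$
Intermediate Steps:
$u{\left(B,N \right)} = 0$ ($u{\left(B,N \right)} = \frac{N - N}{7} = \frac{1}{7} \cdot 0 = 0$)
$s{\left(R \right)} = 2 R^{2}$ ($s{\left(R \right)} = \left(R + 0\right) \left(R + R\right) = R 2 R = 2 R^{2}$)
$c{\left(G \right)} = \frac{802 + G}{2 G}$
$\frac{s{\left(-2626 \right)}}{c{\left(\left(-32\right) \left(-9\right) \right)}} = \frac{2 \left(-2626\right)^{2}}{\frac{1}{2} \frac{1}{\left(-32\right) \left(-9\right)} \left(802 - -288\right)} = \frac{2 \cdot 6895876}{\frac{1}{2} \cdot \frac{1}{288} \left(802 + 288\right)} = \frac{13791752}{\frac{1}{2} \cdot \frac{1}{288} \cdot 1090} = \frac{13791752}{\frac{545}{288}} = 13791752 \cdot \frac{288}{545} = \frac{3972024576}{545}$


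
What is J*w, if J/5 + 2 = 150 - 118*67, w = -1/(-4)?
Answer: -19395/2 ≈ -9697.5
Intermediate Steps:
w = 1/4 (w = -1*(-1/4) = 1/4 ≈ 0.25000)
J = -38790 (J = -10 + 5*(150 - 118*67) = -10 + 5*(150 - 7906) = -10 + 5*(-7756) = -10 - 38780 = -38790)
J*w = -38790*1/4 = -19395/2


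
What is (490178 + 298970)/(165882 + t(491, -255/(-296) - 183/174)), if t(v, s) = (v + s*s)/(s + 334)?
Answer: 6470169483106912/1360067023999803 ≈ 4.7572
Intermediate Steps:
t(v, s) = (v + s²)/(334 + s)
(490178 + 298970)/(165882 + t(491, -255/(-296) - 183/174)) = (490178 + 298970)/(165882 + (491 + (-255/(-296) - 183/174)²)/(334 + (-255/(-296) - 183/174))) = 789148/(165882 + (491 + (-255*(-1/296) - 183*1/174)²)/(334 + (-255*(-1/296) - 183*1/174))) = 789148/(165882 + (491 + (255/296 - 61/58)²)/(334 + (255/296 - 61/58))) = 789148/(165882 + (491 + (-1633/8584)²)/(334 - 1633/8584)) = 789148/(165882 + (491 + 2666689/73685056)/(2865423/8584)) = 789148/(165882 + (8584/2865423)*(36182029185/73685056)) = 789148/(165882 + 12060676395/8198930344) = 789148/(1360067023999803/8198930344) = 789148*(8198930344/1360067023999803) = 6470169483106912/1360067023999803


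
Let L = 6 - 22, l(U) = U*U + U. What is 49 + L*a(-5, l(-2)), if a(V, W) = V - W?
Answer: 161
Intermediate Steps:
l(U) = U + U² (l(U) = U² + U = U + U²)
L = -16
49 + L*a(-5, l(-2)) = 49 - 16*(-5 - (-2)*(1 - 2)) = 49 - 16*(-5 - (-2)*(-1)) = 49 - 16*(-5 - 1*2) = 49 - 16*(-5 - 2) = 49 - 16*(-7) = 49 + 112 = 161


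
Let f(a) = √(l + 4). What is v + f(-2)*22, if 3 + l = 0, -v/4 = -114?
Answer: 478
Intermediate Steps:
v = 456 (v = -4*(-114) = 456)
l = -3 (l = -3 + 0 = -3)
f(a) = 1 (f(a) = √(-3 + 4) = √1 = 1)
v + f(-2)*22 = 456 + 1*22 = 456 + 22 = 478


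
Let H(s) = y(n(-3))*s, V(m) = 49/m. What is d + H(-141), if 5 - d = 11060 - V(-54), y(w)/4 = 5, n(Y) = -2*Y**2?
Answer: -749299/54 ≈ -13876.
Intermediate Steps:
y(w) = 20 (y(w) = 4*5 = 20)
d = -597019/54 (d = 5 - (11060 - 49/(-54)) = 5 - (11060 - 49*(-1)/54) = 5 - (11060 - 1*(-49/54)) = 5 - (11060 + 49/54) = 5 - 1*597289/54 = 5 - 597289/54 = -597019/54 ≈ -11056.)
H(s) = 20*s
d + H(-141) = -597019/54 + 20*(-141) = -597019/54 - 2820 = -749299/54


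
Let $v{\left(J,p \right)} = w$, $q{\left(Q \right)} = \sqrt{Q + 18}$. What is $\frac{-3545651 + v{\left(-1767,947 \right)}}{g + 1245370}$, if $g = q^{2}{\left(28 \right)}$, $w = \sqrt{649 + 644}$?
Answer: $- \frac{3545651}{1245416} + \frac{\sqrt{1293}}{1245416} \approx -2.8469$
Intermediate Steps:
$q{\left(Q \right)} = \sqrt{18 + Q}$
$w = \sqrt{1293} \approx 35.958$
$v{\left(J,p \right)} = \sqrt{1293}$
$g = 46$ ($g = \left(\sqrt{18 + 28}\right)^{2} = \left(\sqrt{46}\right)^{2} = 46$)
$\frac{-3545651 + v{\left(-1767,947 \right)}}{g + 1245370} = \frac{-3545651 + \sqrt{1293}}{46 + 1245370} = \frac{-3545651 + \sqrt{1293}}{1245416} = \left(-3545651 + \sqrt{1293}\right) \frac{1}{1245416} = - \frac{3545651}{1245416} + \frac{\sqrt{1293}}{1245416}$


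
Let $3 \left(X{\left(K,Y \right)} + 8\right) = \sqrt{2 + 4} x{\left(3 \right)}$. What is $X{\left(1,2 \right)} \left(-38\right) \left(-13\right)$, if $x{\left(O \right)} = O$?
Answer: $-3952 + 494 \sqrt{6} \approx -2742.0$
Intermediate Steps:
$X{\left(K,Y \right)} = -8 + \sqrt{6}$ ($X{\left(K,Y \right)} = -8 + \frac{\sqrt{2 + 4} \cdot 3}{3} = -8 + \frac{\sqrt{6} \cdot 3}{3} = -8 + \frac{3 \sqrt{6}}{3} = -8 + \sqrt{6}$)
$X{\left(1,2 \right)} \left(-38\right) \left(-13\right) = \left(-8 + \sqrt{6}\right) \left(-38\right) \left(-13\right) = \left(304 - 38 \sqrt{6}\right) \left(-13\right) = -3952 + 494 \sqrt{6}$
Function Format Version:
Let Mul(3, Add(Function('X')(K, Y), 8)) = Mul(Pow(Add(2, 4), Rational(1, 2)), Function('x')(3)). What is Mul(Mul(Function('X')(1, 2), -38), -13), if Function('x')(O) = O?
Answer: Add(-3952, Mul(494, Pow(6, Rational(1, 2)))) ≈ -2742.0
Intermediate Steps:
Function('X')(K, Y) = Add(-8, Pow(6, Rational(1, 2))) (Function('X')(K, Y) = Add(-8, Mul(Rational(1, 3), Mul(Pow(Add(2, 4), Rational(1, 2)), 3))) = Add(-8, Mul(Rational(1, 3), Mul(Pow(6, Rational(1, 2)), 3))) = Add(-8, Mul(Rational(1, 3), Mul(3, Pow(6, Rational(1, 2))))) = Add(-8, Pow(6, Rational(1, 2))))
Mul(Mul(Function('X')(1, 2), -38), -13) = Mul(Mul(Add(-8, Pow(6, Rational(1, 2))), -38), -13) = Mul(Add(304, Mul(-38, Pow(6, Rational(1, 2)))), -13) = Add(-3952, Mul(494, Pow(6, Rational(1, 2))))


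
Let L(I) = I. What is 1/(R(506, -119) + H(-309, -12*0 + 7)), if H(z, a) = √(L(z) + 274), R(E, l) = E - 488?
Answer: 18/359 - I*√35/359 ≈ 0.050139 - 0.016479*I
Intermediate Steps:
R(E, l) = -488 + E
H(z, a) = √(274 + z) (H(z, a) = √(z + 274) = √(274 + z))
1/(R(506, -119) + H(-309, -12*0 + 7)) = 1/((-488 + 506) + √(274 - 309)) = 1/(18 + √(-35)) = 1/(18 + I*√35)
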